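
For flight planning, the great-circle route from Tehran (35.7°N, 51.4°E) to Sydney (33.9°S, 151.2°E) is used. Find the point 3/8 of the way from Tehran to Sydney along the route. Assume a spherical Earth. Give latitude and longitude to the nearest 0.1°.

≈ (11.1°N, 91.2°E)

Write both endpoints as unit vectors p₁, p₂ with components (cos φ cos λ, cos φ sin λ, sin φ).
The central angle between the endpoints is δ = arccos(p₁·p₂) ≈ 2.027 rad (116.1°).
Interpolate at f = 3/8 with slerp weights a = sin((1−f)δ)/sin δ ≈ 1.063, b = sin(fδ)/sin δ ≈ 0.767.
p = a·p₁ + b·p₂ ≈ (-0.020, 0.981, 0.192); φ = arcsin(p_z) ≈ 11.08°, λ = atan2(p_y, p_x) ≈ 91.15°.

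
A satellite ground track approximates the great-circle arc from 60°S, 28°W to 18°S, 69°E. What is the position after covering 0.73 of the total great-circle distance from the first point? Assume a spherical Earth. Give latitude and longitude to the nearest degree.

≈ 36°S, 56°E

Write both endpoints as unit vectors p₁, p₂ with components (cos φ cos λ, cos φ sin λ, sin φ).
The central angle between the endpoints is δ = arccos(p₁·p₂) ≈ 1.360 rad (77.9°).
Interpolate at f = 0.73 with slerp weights a = sin((1−f)δ)/sin δ ≈ 0.367, b = sin(fδ)/sin δ ≈ 0.856.
p = a·p₁ + b·p₂ ≈ (0.454, 0.674, -0.583); φ = arcsin(p_z) ≈ -35.63°, λ = atan2(p_y, p_x) ≈ 56.05°.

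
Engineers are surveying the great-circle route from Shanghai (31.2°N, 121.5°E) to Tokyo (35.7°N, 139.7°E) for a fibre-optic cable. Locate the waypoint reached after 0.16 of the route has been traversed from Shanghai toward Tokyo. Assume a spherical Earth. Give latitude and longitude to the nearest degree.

Write both endpoints as unit vectors p₁, p₂ with components (cos φ cos λ, cos φ sin λ, sin φ).
The central angle between the endpoints is δ = arccos(p₁·p₂) ≈ 0.276 rad (15.8°).
Interpolate at f = 0.16 with slerp weights a = sin((1−f)δ)/sin δ ≈ 0.843, b = sin(fδ)/sin δ ≈ 0.162.
p = a·p₁ + b·p₂ ≈ (-0.477, 0.700, 0.531); φ = arcsin(p_z) ≈ 32.09°, λ = atan2(p_y, p_x) ≈ 124.28°.

≈ 32°N, 124°E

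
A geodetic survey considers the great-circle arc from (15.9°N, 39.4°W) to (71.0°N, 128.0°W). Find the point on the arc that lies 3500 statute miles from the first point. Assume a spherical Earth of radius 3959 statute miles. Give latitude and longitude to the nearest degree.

From cos δ = sin φ₁ sin φ₂ + cos φ₁ cos φ₂ cos Δλ, the central angle is δ ≈ 1.301 rad (74.5°). The total great-circle distance is δ·R ≈ 1.301 × 3959 ≈ 5150 mi, so the target fraction is f = 3500/5150 ≈ 0.680.
Interpolate at f ≈ 0.680 with slerp weights a = sin((1−f)δ)/sin δ ≈ 0.420, b = sin(fδ)/sin δ ≈ 0.802.
p = a·p₁ + b·p₂ ≈ (0.151, -0.462, 0.874); φ = arcsin(p_z) ≈ 60.90°, λ = atan2(p_y, p_x) ≈ -71.87°.

≈ (61°N, 72°W)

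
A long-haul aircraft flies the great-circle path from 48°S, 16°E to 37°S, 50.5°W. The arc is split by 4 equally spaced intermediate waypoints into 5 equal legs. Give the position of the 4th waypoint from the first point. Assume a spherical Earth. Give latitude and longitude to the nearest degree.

Convert each endpoint to a unit vector on the sphere (x = cos φ cos λ, y = cos φ sin λ, z = sin φ).
The central angle between the endpoints is δ = arccos(p₁·p₂) ≈ 0.850 rad (48.7°).
Interpolate at f = 4/5 with slerp weights a = sin((1−f)δ)/sin δ ≈ 0.225, b = sin(fδ)/sin δ ≈ 0.837.
p = a·p₁ + b·p₂ ≈ (0.570, -0.474, -0.671); φ = arcsin(p_z) ≈ -42.14°, λ = atan2(p_y, p_x) ≈ -39.76°.

≈ 42°S, 40°W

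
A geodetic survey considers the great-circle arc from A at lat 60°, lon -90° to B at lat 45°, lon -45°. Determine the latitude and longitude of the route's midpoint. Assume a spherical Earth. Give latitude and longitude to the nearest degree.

≈ lat 55°, lon -63°

Write both endpoints as unit vectors p₁, p₂ with components (cos φ cos λ, cos φ sin λ, sin φ).
The central angle between the endpoints is δ = arccos(p₁·p₂) ≈ 0.531 rad (30.4°).
Interpolate at f = 1/2 with slerp weights a = sin((1−f)δ)/sin δ ≈ 0.518, b = sin(fδ)/sin δ ≈ 0.518.
p = a·p₁ + b·p₂ ≈ (0.259, -0.518, 0.815); φ = arcsin(p_z) ≈ 54.60°, λ = atan2(p_y, p_x) ≈ -63.43°.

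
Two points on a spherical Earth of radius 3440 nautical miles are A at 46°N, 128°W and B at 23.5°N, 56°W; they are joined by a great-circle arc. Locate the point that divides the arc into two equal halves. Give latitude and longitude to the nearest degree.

The haversine formula gives a central angle δ ≈ 1.066 rad (61.1°) between the endpoints.
Interpolate at f = 1/2 with slerp weights a = sin((1−f)δ)/sin δ ≈ 0.581, b = sin(fδ)/sin δ ≈ 0.581.
p = a·p₁ + b·p₂ ≈ (0.049, -0.759, 0.649); φ = arcsin(p_z) ≈ 40.47°, λ = atan2(p_y, p_x) ≈ -86.27°.

≈ 40°N, 86°W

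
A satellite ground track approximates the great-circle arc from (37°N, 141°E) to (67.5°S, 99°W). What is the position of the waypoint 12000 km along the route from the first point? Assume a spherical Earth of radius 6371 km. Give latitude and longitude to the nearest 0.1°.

≈ (58.9°S, 159.2°W)

From cos δ = sin φ₁ sin φ₂ + cos φ₁ cos φ₂ cos Δλ, the central angle is δ ≈ 2.359 rad (135.1°). The total great-circle distance is δ·R ≈ 2.359 × 6371 ≈ 15027 km, so the target fraction is f = 12000/15027 ≈ 0.799.
Interpolate at f ≈ 0.799 with slerp weights a = sin((1−f)δ)/sin δ ≈ 0.648, b = sin(fδ)/sin δ ≈ 1.349.
p = a·p₁ + b·p₂ ≈ (-0.483, -0.184, -0.856); φ = arcsin(p_z) ≈ -58.87°, λ = atan2(p_y, p_x) ≈ -159.16°.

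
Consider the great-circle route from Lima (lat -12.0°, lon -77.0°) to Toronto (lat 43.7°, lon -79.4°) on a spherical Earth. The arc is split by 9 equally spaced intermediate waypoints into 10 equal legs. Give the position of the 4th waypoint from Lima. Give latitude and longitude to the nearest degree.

The haversine formula gives a central angle δ ≈ 0.973 rad (55.7°) between the endpoints.
Interpolate at f = 4/10 with slerp weights a = sin((1−f)δ)/sin δ ≈ 0.667, b = sin(fδ)/sin δ ≈ 0.459.
p = a·p₁ + b·p₂ ≈ (0.208, -0.962, 0.179); φ = arcsin(p_z) ≈ 10.28°, λ = atan2(p_y, p_x) ≈ -77.81°.

≈ lat 10°, lon -78°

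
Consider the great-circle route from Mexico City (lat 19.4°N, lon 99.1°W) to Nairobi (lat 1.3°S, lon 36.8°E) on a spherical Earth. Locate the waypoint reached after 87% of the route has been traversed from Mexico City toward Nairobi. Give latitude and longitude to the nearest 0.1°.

Write both endpoints as unit vectors p₁, p₂ with components (cos φ cos λ, cos φ sin λ, sin φ).
The central angle between the endpoints is δ = arccos(p₁·p₂) ≈ 2.325 rad (133.2°).
Interpolate at f = 0.87 with slerp weights a = sin((1−f)δ)/sin δ ≈ 0.408, b = sin(fδ)/sin δ ≈ 1.234.
p = a·p₁ + b·p₂ ≈ (0.927, 0.359, 0.108); φ = arcsin(p_z) ≈ 6.18°, λ = atan2(p_y, p_x) ≈ 21.16°.

≈ lat 6.2°N, lon 21.2°E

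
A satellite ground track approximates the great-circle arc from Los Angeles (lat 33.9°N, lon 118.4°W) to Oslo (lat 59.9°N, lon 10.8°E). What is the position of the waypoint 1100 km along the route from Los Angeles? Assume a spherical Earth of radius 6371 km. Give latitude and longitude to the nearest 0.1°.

The haversine formula gives a central angle δ ≈ 1.350 rad (77.3°) between the endpoints. The total great-circle distance is δ·R ≈ 1.350 × 6371 ≈ 8598 km, so the target fraction is f = 1100/8598 ≈ 0.128.
Interpolate at f ≈ 0.128 with slerp weights a = sin((1−f)δ)/sin δ ≈ 0.946, b = sin(fδ)/sin δ ≈ 0.176.
p = a·p₁ + b·p₂ ≈ (-0.287, -0.675, 0.680); φ = arcsin(p_z) ≈ 42.86°, λ = atan2(p_y, p_x) ≈ -113.04°.

≈ lat 42.9°N, lon 113.0°W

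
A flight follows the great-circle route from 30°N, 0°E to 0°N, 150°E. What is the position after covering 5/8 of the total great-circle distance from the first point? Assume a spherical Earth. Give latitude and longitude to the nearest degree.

Write both endpoints as unit vectors p₁, p₂ with components (cos φ cos λ, cos φ sin λ, sin φ).
The central angle between the endpoints is δ = arccos(p₁·p₂) ≈ 2.419 rad (138.6°).
Interpolate at f = 5/8 with slerp weights a = sin((1−f)δ)/sin δ ≈ 1.191, b = sin(fδ)/sin δ ≈ 1.509.
p = a·p₁ + b·p₂ ≈ (-0.276, 0.755, 0.595); φ = arcsin(p_z) ≈ 36.54°, λ = atan2(p_y, p_x) ≈ 110.07°.

≈ 37°N, 110°E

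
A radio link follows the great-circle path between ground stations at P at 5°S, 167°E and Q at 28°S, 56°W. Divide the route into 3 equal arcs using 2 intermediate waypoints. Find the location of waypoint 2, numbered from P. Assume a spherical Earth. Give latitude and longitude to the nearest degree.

Convert each endpoint to a unit vector on the sphere (x = cos φ cos λ, y = cos φ sin λ, z = sin φ).
The central angle between the endpoints is δ = arccos(p₁·p₂) ≈ 2.217 rad (127.0°).
Interpolate at f = 2/3 with slerp weights a = sin((1−f)δ)/sin δ ≈ 0.844, b = sin(fδ)/sin δ ≈ 1.247.
p = a·p₁ + b·p₂ ≈ (-0.203, -0.724, -0.659); φ = arcsin(p_z) ≈ -41.24°, λ = atan2(p_y, p_x) ≈ -105.68°.

≈ 41°S, 106°W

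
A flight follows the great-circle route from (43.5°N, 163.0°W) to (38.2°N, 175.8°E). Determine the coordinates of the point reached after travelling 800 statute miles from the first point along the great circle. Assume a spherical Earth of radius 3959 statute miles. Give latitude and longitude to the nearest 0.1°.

≈ (40.3°N, 178.0°W)

From cos δ = sin φ₁ sin φ₂ + cos φ₁ cos φ₂ cos Δλ, the central angle is δ ≈ 0.294 rad (16.8°). The total great-circle distance is δ·R ≈ 0.294 × 3959 ≈ 1163 mi, so the target fraction is f = 800/1163 ≈ 0.688.
Interpolate at f ≈ 0.688 with slerp weights a = sin((1−f)δ)/sin δ ≈ 0.316, b = sin(fδ)/sin δ ≈ 0.693.
p = a·p₁ + b·p₂ ≈ (-0.763, -0.027, 0.646); φ = arcsin(p_z) ≈ 40.26°, λ = atan2(p_y, p_x) ≈ -177.96°.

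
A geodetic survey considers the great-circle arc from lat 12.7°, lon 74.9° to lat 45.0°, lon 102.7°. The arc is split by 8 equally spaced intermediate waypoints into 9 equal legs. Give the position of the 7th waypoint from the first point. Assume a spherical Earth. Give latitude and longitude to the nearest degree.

≈ lat 38°, lon 95°

The haversine formula gives a central angle δ ≈ 0.699 rad (40.0°) between the endpoints.
Interpolate at f = 7/9 with slerp weights a = sin((1−f)δ)/sin δ ≈ 0.240, b = sin(fδ)/sin δ ≈ 0.804.
p = a·p₁ + b·p₂ ≈ (-0.064, 0.781, 0.621); φ = arcsin(p_z) ≈ 38.41°, λ = atan2(p_y, p_x) ≈ 94.68°.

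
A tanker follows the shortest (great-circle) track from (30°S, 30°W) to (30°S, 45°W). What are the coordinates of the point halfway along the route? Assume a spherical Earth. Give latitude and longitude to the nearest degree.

≈ (30°S, 37°W)

Write both endpoints as unit vectors p₁, p₂ with components (cos φ cos λ, cos φ sin λ, sin φ).
The central angle between the endpoints is δ = arccos(p₁·p₂) ≈ 0.227 rad (13.0°).
Interpolate at f = 1/2 with slerp weights a = sin((1−f)δ)/sin δ ≈ 0.503, b = sin(fδ)/sin δ ≈ 0.503.
p = a·p₁ + b·p₂ ≈ (0.686, -0.526, -0.503); φ = arcsin(p_z) ≈ -30.21°, λ = atan2(p_y, p_x) ≈ -37.50°.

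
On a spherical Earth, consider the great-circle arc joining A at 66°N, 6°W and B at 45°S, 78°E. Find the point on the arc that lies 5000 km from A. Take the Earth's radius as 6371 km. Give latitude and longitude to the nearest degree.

Convert each endpoint to a unit vector on the sphere (x = cos φ cos λ, y = cos φ sin λ, z = sin φ).
The central angle between the endpoints is δ = arccos(p₁·p₂) ≈ 2.234 rad (128.0°). The total great-circle distance is δ·R ≈ 2.234 × 6371 ≈ 14235 km, so the target fraction is f = 5000/14235 ≈ 0.351.
Interpolate at f ≈ 0.351 with slerp weights a = sin((1−f)δ)/sin δ ≈ 1.260, b = sin(fδ)/sin δ ≈ 0.897.
p = a·p₁ + b·p₂ ≈ (0.642, 0.567, 0.517); φ = arcsin(p_z) ≈ 31.12°, λ = atan2(p_y, p_x) ≈ 41.46°.

≈ 31°N, 41°E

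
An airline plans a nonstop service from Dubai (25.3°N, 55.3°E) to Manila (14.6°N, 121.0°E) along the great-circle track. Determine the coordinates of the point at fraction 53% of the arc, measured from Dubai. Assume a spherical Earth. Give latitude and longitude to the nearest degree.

≈ (23°N, 91°E)

The haversine formula gives a central angle δ ≈ 1.084 rad (62.1°) between the endpoints.
Interpolate at f = 0.53 with slerp weights a = sin((1−f)δ)/sin δ ≈ 0.552, b = sin(fδ)/sin δ ≈ 0.615.
p = a·p₁ + b·p₂ ≈ (-0.022, 0.920, 0.391); φ = arcsin(p_z) ≈ 23.01°, λ = atan2(p_y, p_x) ≈ 91.40°.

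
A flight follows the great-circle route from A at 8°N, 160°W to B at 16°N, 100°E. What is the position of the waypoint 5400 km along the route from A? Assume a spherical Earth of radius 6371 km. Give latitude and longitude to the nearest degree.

≈ 18°N, 151°E

The haversine formula gives a central angle δ ≈ 1.698 rad (97.3°) between the endpoints. The total great-circle distance is δ·R ≈ 1.698 × 6371 ≈ 10818 km, so the target fraction is f = 5400/10818 ≈ 0.499.
Interpolate at f ≈ 0.499 with slerp weights a = sin((1−f)δ)/sin δ ≈ 0.758, b = sin(fδ)/sin δ ≈ 0.756.
p = a·p₁ + b·p₂ ≈ (-0.831, 0.459, 0.314); φ = arcsin(p_z) ≈ 18.29°, λ = atan2(p_y, p_x) ≈ 151.10°.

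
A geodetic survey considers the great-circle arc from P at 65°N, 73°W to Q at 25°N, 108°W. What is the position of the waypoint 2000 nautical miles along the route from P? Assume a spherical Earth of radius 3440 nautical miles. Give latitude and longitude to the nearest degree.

≈ 37°N, 103°W

The haversine formula gives a central angle δ ≈ 0.800 rad (45.8°) between the endpoints. The total great-circle distance is δ·R ≈ 0.800 × 3440 ≈ 2752 nmi, so the target fraction is f = 2000/2752 ≈ 0.727.
Interpolate at f ≈ 0.727 with slerp weights a = sin((1−f)δ)/sin δ ≈ 0.302, b = sin(fδ)/sin δ ≈ 0.766.
p = a·p₁ + b·p₂ ≈ (-0.177, -0.782, 0.597); φ = arcsin(p_z) ≈ 36.69°, λ = atan2(p_y, p_x) ≈ -102.76°.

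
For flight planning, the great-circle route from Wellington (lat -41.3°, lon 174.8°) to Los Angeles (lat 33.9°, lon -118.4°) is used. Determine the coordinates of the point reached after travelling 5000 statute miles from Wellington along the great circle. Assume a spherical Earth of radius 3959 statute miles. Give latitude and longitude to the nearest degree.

≈ lat 15°, lon -136°

Convert each endpoint to a unit vector on the sphere (x = cos φ cos λ, y = cos φ sin λ, z = sin φ).
The central angle between the endpoints is δ = arccos(p₁·p₂) ≈ 1.694 rad (97.0°). The total great-circle distance is δ·R ≈ 1.694 × 3959 ≈ 6705 mi, so the target fraction is f = 5000/6705 ≈ 0.746.
Interpolate at f ≈ 0.746 with slerp weights a = sin((1−f)δ)/sin δ ≈ 0.421, b = sin(fδ)/sin δ ≈ 0.960.
p = a·p₁ + b·p₂ ≈ (-0.694, -0.672, 0.258); φ = arcsin(p_z) ≈ 14.95°, λ = atan2(p_y, p_x) ≈ -135.89°.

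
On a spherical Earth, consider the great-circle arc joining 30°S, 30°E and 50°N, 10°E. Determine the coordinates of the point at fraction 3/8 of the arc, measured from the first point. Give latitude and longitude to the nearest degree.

From cos δ = sin φ₁ sin φ₂ + cos φ₁ cos φ₂ cos Δλ, the central angle is δ ≈ 1.430 rad (81.9°).
Interpolate at f = 3/8 with slerp weights a = sin((1−f)δ)/sin δ ≈ 0.787, b = sin(fδ)/sin δ ≈ 0.516.
p = a·p₁ + b·p₂ ≈ (0.917, 0.399, 0.002); φ = arcsin(p_z) ≈ 0.10°, λ = atan2(p_y, p_x) ≈ 23.49°.

≈ 0°N, 23°E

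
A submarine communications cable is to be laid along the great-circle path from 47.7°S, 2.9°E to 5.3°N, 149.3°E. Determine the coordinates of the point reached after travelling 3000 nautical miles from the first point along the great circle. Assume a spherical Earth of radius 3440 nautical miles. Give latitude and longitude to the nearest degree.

≈ 57°S, 89°E

The haversine formula gives a central angle δ ≈ 2.248 rad (128.8°) between the endpoints. The total great-circle distance is δ·R ≈ 2.248 × 3440 ≈ 7733 nmi, so the target fraction is f = 3000/7733 ≈ 0.388.
Interpolate at f ≈ 0.388 with slerp weights a = sin((1−f)δ)/sin δ ≈ 1.259, b = sin(fδ)/sin δ ≈ 0.982.
p = a·p₁ + b·p₂ ≈ (0.005, 0.542, -0.840); φ = arcsin(p_z) ≈ -57.16°, λ = atan2(p_y, p_x) ≈ 89.48°.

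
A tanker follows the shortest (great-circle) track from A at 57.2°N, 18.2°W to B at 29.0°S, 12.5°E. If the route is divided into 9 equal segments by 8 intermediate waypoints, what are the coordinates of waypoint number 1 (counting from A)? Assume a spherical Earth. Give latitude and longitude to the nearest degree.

The haversine formula gives a central angle δ ≈ 1.571 rad (90.0°) between the endpoints.
Interpolate at f = 1/9 with slerp weights a = sin((1−f)δ)/sin δ ≈ 0.985, b = sin(fδ)/sin δ ≈ 0.174.
p = a·p₁ + b·p₂ ≈ (0.655, -0.134, 0.744); φ = arcsin(p_z) ≈ 48.04°, λ = atan2(p_y, p_x) ≈ -11.54°.

≈ 48°N, 12°W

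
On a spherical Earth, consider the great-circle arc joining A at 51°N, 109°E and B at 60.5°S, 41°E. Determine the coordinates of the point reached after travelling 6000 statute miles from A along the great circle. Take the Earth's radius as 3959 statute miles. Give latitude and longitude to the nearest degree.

Write both endpoints as unit vectors p₁, p₂ with components (cos φ cos λ, cos φ sin λ, sin φ).
The central angle between the endpoints is δ = arccos(p₁·p₂) ≈ 2.166 rad (124.1°). The total great-circle distance is δ·R ≈ 2.166 × 3959 ≈ 8573 mi, so the target fraction is f = 6000/8573 ≈ 0.700.
Interpolate at f ≈ 0.700 with slerp weights a = sin((1−f)δ)/sin δ ≈ 0.731, b = sin(fδ)/sin δ ≈ 1.205.
p = a·p₁ + b·p₂ ≈ (0.298, 0.824, -0.481); φ = arcsin(p_z) ≈ -28.77°, λ = atan2(p_y, p_x) ≈ 70.10°.

≈ 29°S, 70°E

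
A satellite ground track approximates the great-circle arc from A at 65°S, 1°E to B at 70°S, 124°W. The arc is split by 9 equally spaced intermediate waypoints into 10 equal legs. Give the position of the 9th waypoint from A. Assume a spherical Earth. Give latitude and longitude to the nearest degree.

≈ 73°S, 117°W

Write both endpoints as unit vectors p₁, p₂ with components (cos φ cos λ, cos φ sin λ, sin φ).
The central angle between the endpoints is δ = arccos(p₁·p₂) ≈ 0.694 rad (39.8°).
Interpolate at f = 9/10 with slerp weights a = sin((1−f)δ)/sin δ ≈ 0.108, b = sin(fδ)/sin δ ≈ 0.914.
p = a·p₁ + b·p₂ ≈ (-0.129, -0.258, -0.957); φ = arcsin(p_z) ≈ -73.21°, λ = atan2(p_y, p_x) ≈ -116.53°.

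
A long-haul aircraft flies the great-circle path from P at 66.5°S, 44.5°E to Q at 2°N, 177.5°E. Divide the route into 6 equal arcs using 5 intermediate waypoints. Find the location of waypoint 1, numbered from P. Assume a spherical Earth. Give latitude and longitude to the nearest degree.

The haversine formula gives a central angle δ ≈ 1.879 rad (107.7°) between the endpoints.
Interpolate at f = 1/6 with slerp weights a = sin((1−f)δ)/sin δ ≈ 1.050, b = sin(fδ)/sin δ ≈ 0.323.
p = a·p₁ + b·p₂ ≈ (-0.024, 0.307, -0.951); φ = arcsin(p_z) ≈ -72.04°, λ = atan2(p_y, p_x) ≈ 94.54°.

≈ 72°S, 95°E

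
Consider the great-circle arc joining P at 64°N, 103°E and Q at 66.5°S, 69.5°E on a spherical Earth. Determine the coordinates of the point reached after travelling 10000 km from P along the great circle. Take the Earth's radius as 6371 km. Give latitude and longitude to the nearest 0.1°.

Write both endpoints as unit vectors p₁, p₂ with components (cos φ cos λ, cos φ sin λ, sin φ).
The central angle between the endpoints is δ = arccos(p₁·p₂) ≈ 2.316 rad (132.7°). The total great-circle distance is δ·R ≈ 2.316 × 6371 ≈ 14758 km, so the target fraction is f = 10000/14758 ≈ 0.678.
Interpolate at f ≈ 0.678 with slerp weights a = sin((1−f)δ)/sin δ ≈ 0.925, b = sin(fδ)/sin δ ≈ 1.361.
p = a·p₁ + b·p₂ ≈ (0.099, 0.903, -0.417); φ = arcsin(p_z) ≈ -24.66°, λ = atan2(p_y, p_x) ≈ 83.75°.

≈ 24.7°S, 83.8°E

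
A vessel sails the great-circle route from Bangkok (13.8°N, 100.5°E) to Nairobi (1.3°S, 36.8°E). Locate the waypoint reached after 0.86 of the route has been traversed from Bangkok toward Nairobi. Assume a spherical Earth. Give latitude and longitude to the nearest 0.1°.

≈ 1.2°N, 45.5°E

Write both endpoints as unit vectors p₁, p₂ with components (cos φ cos λ, cos φ sin λ, sin φ).
The central angle between the endpoints is δ = arccos(p₁·p₂) ≈ 1.132 rad (64.9°).
Interpolate at f = 0.86 with slerp weights a = sin((1−f)δ)/sin δ ≈ 0.174, b = sin(fδ)/sin δ ≈ 0.913.
p = a·p₁ + b·p₂ ≈ (0.700, 0.713, 0.021); φ = arcsin(p_z) ≈ 1.20°, λ = atan2(p_y, p_x) ≈ 45.53°.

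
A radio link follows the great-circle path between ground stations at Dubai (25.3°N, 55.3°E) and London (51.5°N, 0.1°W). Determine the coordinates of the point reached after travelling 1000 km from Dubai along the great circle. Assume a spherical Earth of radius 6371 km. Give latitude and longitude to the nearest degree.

≈ 32°N, 48°E

From cos δ = sin φ₁ sin φ₂ + cos φ₁ cos φ₂ cos Δλ, the central angle is δ ≈ 0.858 rad (49.2°). The total great-circle distance is δ·R ≈ 0.858 × 6371 ≈ 5466 km, so the target fraction is f = 1000/5466 ≈ 0.183.
Interpolate at f ≈ 0.183 with slerp weights a = sin((1−f)δ)/sin δ ≈ 0.853, b = sin(fδ)/sin δ ≈ 0.207.
p = a·p₁ + b·p₂ ≈ (0.567, 0.633, 0.526); φ = arcsin(p_z) ≈ 31.74°, λ = atan2(p_y, p_x) ≈ 48.15°.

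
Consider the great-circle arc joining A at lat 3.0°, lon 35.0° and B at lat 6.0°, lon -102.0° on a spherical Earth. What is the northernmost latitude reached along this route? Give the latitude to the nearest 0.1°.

The great circle lies in the plane with unit normal n̂ = (p₁ × p₂)/|p₁ × p₂|.
Here n̂_z ≈ -0.977; the vertex latitude is φ_max = arccos|n̂_z| ≈ 12.2°.

≈ 12.2°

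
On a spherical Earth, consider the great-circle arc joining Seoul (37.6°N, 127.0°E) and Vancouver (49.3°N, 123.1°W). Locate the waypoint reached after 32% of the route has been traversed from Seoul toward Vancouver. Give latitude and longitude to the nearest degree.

≈ (53°N, 152°E)

Write both endpoints as unit vectors p₁, p₂ with components (cos φ cos λ, cos φ sin λ, sin φ).
The central angle between the endpoints is δ = arccos(p₁·p₂) ≈ 1.280 rad (73.3°).
Interpolate at f = 0.32 with slerp weights a = sin((1−f)δ)/sin δ ≈ 0.798, b = sin(fδ)/sin δ ≈ 0.416.
p = a·p₁ + b·p₂ ≈ (-0.529, 0.278, 0.802); φ = arcsin(p_z) ≈ 53.33°, λ = atan2(p_y, p_x) ≈ 152.27°.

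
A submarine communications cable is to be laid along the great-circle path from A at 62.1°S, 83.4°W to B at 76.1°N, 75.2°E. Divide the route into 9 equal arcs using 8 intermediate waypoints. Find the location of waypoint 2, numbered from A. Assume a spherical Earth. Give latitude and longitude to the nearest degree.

From cos δ = sin φ₁ sin φ₂ + cos φ₁ cos φ₂ cos Δλ, the central angle is δ ≈ 2.867 rad (164.3°).
Interpolate at f = 2/9 with slerp weights a = sin((1−f)δ)/sin δ ≈ 2.916, b = sin(fδ)/sin δ ≈ 2.194.
p = a·p₁ + b·p₂ ≈ (0.291, -0.846, -0.447); φ = arcsin(p_z) ≈ -26.55°, λ = atan2(p_y, p_x) ≈ -70.98°.

≈ 27°S, 71°W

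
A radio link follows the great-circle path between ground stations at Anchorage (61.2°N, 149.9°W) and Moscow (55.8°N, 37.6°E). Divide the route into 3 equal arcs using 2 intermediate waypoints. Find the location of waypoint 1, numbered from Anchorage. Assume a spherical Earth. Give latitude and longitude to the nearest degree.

Convert each endpoint to a unit vector on the sphere (x = cos φ cos λ, y = cos φ sin λ, z = sin φ).
The central angle between the endpoints is δ = arccos(p₁·p₂) ≈ 1.097 rad (62.9°).
Interpolate at f = 1/3 with slerp weights a = sin((1−f)δ)/sin δ ≈ 0.751, b = sin(fδ)/sin δ ≈ 0.402.
p = a·p₁ + b·p₂ ≈ (-0.134, -0.044, 0.990); φ = arcsin(p_z) ≈ 81.91°, λ = atan2(p_y, p_x) ≈ -161.99°.

≈ 82°N, 162°W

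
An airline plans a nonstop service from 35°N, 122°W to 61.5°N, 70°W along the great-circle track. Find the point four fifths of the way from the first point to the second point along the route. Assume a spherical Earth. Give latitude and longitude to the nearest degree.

≈ 58°N, 86°W

Write both endpoints as unit vectors p₁, p₂ with components (cos φ cos λ, cos φ sin λ, sin φ).
The central angle between the endpoints is δ = arccos(p₁·p₂) ≈ 0.731 rad (41.9°).
Interpolate at f = 4/5 with slerp weights a = sin((1−f)δ)/sin δ ≈ 0.218, b = sin(fδ)/sin δ ≈ 0.827.
p = a·p₁ + b·p₂ ≈ (0.040, -0.522, 0.852); φ = arcsin(p_z) ≈ 58.41°, λ = atan2(p_y, p_x) ≈ -85.60°.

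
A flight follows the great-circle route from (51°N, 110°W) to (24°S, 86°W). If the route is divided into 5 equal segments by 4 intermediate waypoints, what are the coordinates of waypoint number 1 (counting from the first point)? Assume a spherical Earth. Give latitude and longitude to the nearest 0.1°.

Convert each endpoint to a unit vector on the sphere (x = cos φ cos λ, y = cos φ sin λ, z = sin φ).
The central angle between the endpoints is δ = arccos(p₁·p₂) ≈ 1.360 rad (77.9°).
Interpolate at f = 1/5 with slerp weights a = sin((1−f)δ)/sin δ ≈ 0.906, b = sin(fδ)/sin δ ≈ 0.275.
p = a·p₁ + b·p₂ ≈ (-0.177, -0.786, 0.592); φ = arcsin(p_z) ≈ 36.31°, λ = atan2(p_y, p_x) ≈ -102.72°.

≈ (36.3°N, 102.7°W)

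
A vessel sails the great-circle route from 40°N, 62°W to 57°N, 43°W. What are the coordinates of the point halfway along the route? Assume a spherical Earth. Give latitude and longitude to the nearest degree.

Convert each endpoint to a unit vector on the sphere (x = cos φ cos λ, y = cos φ sin λ, z = sin φ).
The central angle between the endpoints is δ = arccos(p₁·p₂) ≈ 0.367 rad (21.0°).
Interpolate at f = 1/2 with slerp weights a = sin((1−f)δ)/sin δ ≈ 0.509, b = sin(fδ)/sin δ ≈ 0.509.
p = a·p₁ + b·p₂ ≈ (0.385, -0.533, 0.753); φ = arcsin(p_z) ≈ 48.88°, λ = atan2(p_y, p_x) ≈ -54.12°.

≈ 49°N, 54°W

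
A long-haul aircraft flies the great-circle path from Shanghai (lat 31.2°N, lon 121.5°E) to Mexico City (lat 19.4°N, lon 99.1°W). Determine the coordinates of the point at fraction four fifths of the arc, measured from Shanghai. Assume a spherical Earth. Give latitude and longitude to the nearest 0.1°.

≈ lat 36.7°N, lon 116.8°W

Write both endpoints as unit vectors p₁, p₂ with components (cos φ cos λ, cos φ sin λ, sin φ).
The central angle between the endpoints is δ = arccos(p₁·p₂) ≈ 2.027 rad (116.1°).
Interpolate at f = 4/5 with slerp weights a = sin((1−f)δ)/sin δ ≈ 0.439, b = sin(fδ)/sin δ ≈ 1.112.
p = a·p₁ + b·p₂ ≈ (-0.362, -0.716, 0.597); φ = arcsin(p_z) ≈ 36.66°, λ = atan2(p_y, p_x) ≈ -116.85°.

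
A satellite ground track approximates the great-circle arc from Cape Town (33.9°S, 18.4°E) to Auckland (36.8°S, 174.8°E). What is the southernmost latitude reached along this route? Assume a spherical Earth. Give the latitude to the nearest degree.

≈ 74°S

The great circle lies in the plane with unit normal n̂ = (p₁ × p₂)/|p₁ × p₂|.
Here n̂_z ≈ +0.277; the vertex latitude is φ_max = arccos|n̂_z| ≈ 73.9°.
Check via Clairaut: cos φ_max = |cos φ₁| · sin C = cos(33.9°)·sin(160.5°) ≈ 0.277, again giving ≈ 73.9°.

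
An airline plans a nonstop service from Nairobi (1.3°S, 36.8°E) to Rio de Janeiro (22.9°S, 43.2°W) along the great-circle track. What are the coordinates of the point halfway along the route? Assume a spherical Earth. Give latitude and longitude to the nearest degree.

≈ 16°S, 1°W

Convert each endpoint to a unit vector on the sphere (x = cos φ cos λ, y = cos φ sin λ, z = sin φ).
The central angle between the endpoints is δ = arccos(p₁·p₂) ≈ 1.401 rad (80.3°).
Interpolate at f = 1/2 with slerp weights a = sin((1−f)δ)/sin δ ≈ 0.654, b = sin(fδ)/sin δ ≈ 0.654.
p = a·p₁ + b·p₂ ≈ (0.963, -0.021, -0.269); φ = arcsin(p_z) ≈ -15.63°, λ = atan2(p_y, p_x) ≈ -1.23°.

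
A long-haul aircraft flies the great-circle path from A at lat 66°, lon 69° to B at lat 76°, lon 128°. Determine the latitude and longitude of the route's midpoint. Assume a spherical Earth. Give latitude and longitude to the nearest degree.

≈ lat 73°, lon 90°

Convert each endpoint to a unit vector on the sphere (x = cos φ cos λ, y = cos φ sin λ, z = sin φ).
The central angle between the endpoints is δ = arccos(p₁·p₂) ≈ 0.357 rad (20.4°).
Interpolate at f = 1/2 with slerp weights a = sin((1−f)δ)/sin δ ≈ 0.508, b = sin(fδ)/sin δ ≈ 0.508.
p = a·p₁ + b·p₂ ≈ (-0.002, 0.290, 0.957); φ = arcsin(p_z) ≈ 73.16°, λ = atan2(p_y, p_x) ≈ 90.32°.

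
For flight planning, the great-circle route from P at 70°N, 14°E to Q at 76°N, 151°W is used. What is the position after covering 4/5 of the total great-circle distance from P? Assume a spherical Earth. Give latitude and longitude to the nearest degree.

The haversine formula gives a central angle δ ≈ 0.588 rad (33.7°) between the endpoints.
Interpolate at f = 4/5 with slerp weights a = sin((1−f)δ)/sin δ ≈ 0.212, b = sin(fδ)/sin δ ≈ 0.817.
p = a·p₁ + b·p₂ ≈ (-0.103, -0.078, 0.992); φ = arcsin(p_z) ≈ 82.58°, λ = atan2(p_y, p_x) ≈ -142.66°.

≈ 83°N, 143°W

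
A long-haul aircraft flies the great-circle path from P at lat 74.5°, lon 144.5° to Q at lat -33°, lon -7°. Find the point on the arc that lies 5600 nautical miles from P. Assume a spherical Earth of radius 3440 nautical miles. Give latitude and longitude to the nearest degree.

≈ lat 9°, lon 0°

Convert each endpoint to a unit vector on the sphere (x = cos φ cos λ, y = cos φ sin λ, z = sin φ).
The central angle between the endpoints is δ = arccos(p₁·p₂) ≈ 2.377 rad (136.2°). The total great-circle distance is δ·R ≈ 2.377 × 3440 ≈ 8178 nmi, so the target fraction is f = 5600/8178 ≈ 0.685.
Interpolate at f ≈ 0.685 with slerp weights a = sin((1−f)δ)/sin δ ≈ 0.984, b = sin(fδ)/sin δ ≈ 1.443.
p = a·p₁ + b·p₂ ≈ (0.987, 0.005, 0.163); φ = arcsin(p_z) ≈ 9.36°, λ = atan2(p_y, p_x) ≈ 0.31°.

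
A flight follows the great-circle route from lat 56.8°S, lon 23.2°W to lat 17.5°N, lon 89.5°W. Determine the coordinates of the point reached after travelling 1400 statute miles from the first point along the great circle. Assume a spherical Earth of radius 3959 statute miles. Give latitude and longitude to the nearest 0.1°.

≈ lat 43.9°S, lon 48.0°W

Convert each endpoint to a unit vector on the sphere (x = cos φ cos λ, y = cos φ sin λ, z = sin φ).
The central angle between the endpoints is δ = arccos(p₁·p₂) ≈ 1.613 rad (92.4°). The total great-circle distance is δ·R ≈ 1.613 × 3959 ≈ 6384 mi, so the target fraction is f = 1400/6384 ≈ 0.219.
Interpolate at f ≈ 0.219 with slerp weights a = sin((1−f)δ)/sin δ ≈ 0.953, b = sin(fδ)/sin δ ≈ 0.347.
p = a·p₁ + b·p₂ ≈ (0.482, -0.536, -0.693); φ = arcsin(p_z) ≈ -43.86°, λ = atan2(p_y, p_x) ≈ -48.02°.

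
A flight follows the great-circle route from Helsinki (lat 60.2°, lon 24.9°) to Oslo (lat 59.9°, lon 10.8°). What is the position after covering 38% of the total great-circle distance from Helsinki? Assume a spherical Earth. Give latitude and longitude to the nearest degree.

From cos δ = sin φ₁ sin φ₂ + cos φ₁ cos φ₂ cos Δλ, the central angle is δ ≈ 0.123 rad (7.0°).
Interpolate at f = 0.38 with slerp weights a = sin((1−f)δ)/sin δ ≈ 0.621, b = sin(fδ)/sin δ ≈ 0.381.
p = a·p₁ + b·p₂ ≈ (0.468, 0.166, 0.868); φ = arcsin(p_z) ≈ 60.26°, λ = atan2(p_y, p_x) ≈ 19.52°.

≈ lat 60°, lon 20°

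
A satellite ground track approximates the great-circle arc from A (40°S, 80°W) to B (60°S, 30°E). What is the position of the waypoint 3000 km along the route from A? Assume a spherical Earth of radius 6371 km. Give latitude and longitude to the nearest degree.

≈ (60°S, 51°W)

Write both endpoints as unit vectors p₁, p₂ with components (cos φ cos λ, cos φ sin λ, sin φ).
The central angle between the endpoints is δ = arccos(p₁·p₂) ≈ 1.131 rad (64.8°). The total great-circle distance is δ·R ≈ 1.131 × 6371 ≈ 7206 km, so the target fraction is f = 3000/7206 ≈ 0.416.
Interpolate at f ≈ 0.416 with slerp weights a = sin((1−f)δ)/sin δ ≈ 0.678, b = sin(fδ)/sin δ ≈ 0.501.
p = a·p₁ + b·p₂ ≈ (0.307, -0.386, -0.870); φ = arcsin(p_z) ≈ -60.44°, λ = atan2(p_y, p_x) ≈ -51.48°.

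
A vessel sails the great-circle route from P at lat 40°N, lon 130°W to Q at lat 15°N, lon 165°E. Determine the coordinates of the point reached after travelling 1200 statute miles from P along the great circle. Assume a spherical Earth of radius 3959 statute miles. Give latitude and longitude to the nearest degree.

≈ lat 37°N, lon 152°W

Convert each endpoint to a unit vector on the sphere (x = cos φ cos λ, y = cos φ sin λ, z = sin φ).
The central angle between the endpoints is δ = arccos(p₁·p₂) ≈ 1.071 rad (61.4°). The total great-circle distance is δ·R ≈ 1.071 × 3959 ≈ 4241 mi, so the target fraction is f = 1200/4241 ≈ 0.283.
Interpolate at f ≈ 0.283 with slerp weights a = sin((1−f)δ)/sin δ ≈ 0.792, b = sin(fδ)/sin δ ≈ 0.340.
p = a·p₁ + b·p₂ ≈ (-0.707, -0.379, 0.597); φ = arcsin(p_z) ≈ 36.64°, λ = atan2(p_y, p_x) ≈ -151.78°.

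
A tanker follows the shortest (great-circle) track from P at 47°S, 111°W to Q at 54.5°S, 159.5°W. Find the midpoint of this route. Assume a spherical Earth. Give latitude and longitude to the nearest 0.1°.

The haversine formula gives a central angle δ ≈ 0.540 rad (30.9°) between the endpoints.
Interpolate at f = 1/2 with slerp weights a = sin((1−f)δ)/sin δ ≈ 0.519, b = sin(fδ)/sin δ ≈ 0.519.
p = a·p₁ + b·p₂ ≈ (-0.409, -0.436, -0.802); φ = arcsin(p_z) ≈ -53.30°, λ = atan2(p_y, p_x) ≈ -133.18°.

≈ 53.3°S, 133.2°W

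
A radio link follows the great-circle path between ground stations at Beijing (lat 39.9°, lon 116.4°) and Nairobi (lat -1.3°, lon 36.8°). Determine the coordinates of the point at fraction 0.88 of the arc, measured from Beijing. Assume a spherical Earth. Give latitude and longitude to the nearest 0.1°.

≈ lat 5.2°, lon 44.4°

The haversine formula gives a central angle δ ≈ 1.447 rad (82.9°) between the endpoints.
Interpolate at f = 0.88 with slerp weights a = sin((1−f)δ)/sin δ ≈ 0.174, b = sin(fδ)/sin δ ≈ 0.963.
p = a·p₁ + b·p₂ ≈ (0.712, 0.697, 0.090); φ = arcsin(p_z) ≈ 5.15°, λ = atan2(p_y, p_x) ≈ 44.38°.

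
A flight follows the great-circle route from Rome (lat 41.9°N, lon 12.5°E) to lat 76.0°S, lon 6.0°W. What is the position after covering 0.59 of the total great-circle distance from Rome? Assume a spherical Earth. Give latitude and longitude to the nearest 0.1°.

≈ lat 27.8°S, lon 7.2°E

The haversine formula gives a central angle δ ≈ 2.068 rad (118.5°) between the endpoints.
Interpolate at f = 0.59 with slerp weights a = sin((1−f)δ)/sin δ ≈ 0.853, b = sin(fδ)/sin δ ≈ 1.069.
p = a·p₁ + b·p₂ ≈ (0.877, 0.110, -0.467); φ = arcsin(p_z) ≈ -27.84°, λ = atan2(p_y, p_x) ≈ 7.18°.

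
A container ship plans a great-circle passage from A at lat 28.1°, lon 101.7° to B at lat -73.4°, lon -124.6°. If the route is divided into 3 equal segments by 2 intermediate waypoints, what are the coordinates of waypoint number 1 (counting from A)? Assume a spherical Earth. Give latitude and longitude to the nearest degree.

≈ lat -14°, lon 112°

Write both endpoints as unit vectors p₁, p₂ with components (cos φ cos λ, cos φ sin λ, sin φ).
The central angle between the endpoints is δ = arccos(p₁·p₂) ≈ 2.247 rad (128.7°).
Interpolate at f = 1/3 with slerp weights a = sin((1−f)δ)/sin δ ≈ 1.278, b = sin(fδ)/sin δ ≈ 0.873.
p = a·p₁ + b·p₂ ≈ (-0.370, 0.899, -0.234); φ = arcsin(p_z) ≈ -13.54°, λ = atan2(p_y, p_x) ≈ 112.38°.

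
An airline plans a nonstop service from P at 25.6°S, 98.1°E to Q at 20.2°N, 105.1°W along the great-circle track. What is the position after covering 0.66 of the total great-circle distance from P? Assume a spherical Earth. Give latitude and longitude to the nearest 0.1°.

Convert each endpoint to a unit vector on the sphere (x = cos φ cos λ, y = cos φ sin λ, z = sin φ).
The central angle between the endpoints is δ = arccos(p₁·p₂) ≈ 2.757 rad (158.0°).
Interpolate at f = 0.66 with slerp weights a = sin((1−f)δ)/sin δ ≈ 2.151, b = sin(fδ)/sin δ ≈ 2.586.
p = a·p₁ + b·p₂ ≈ (-0.906, -0.423, -0.036); φ = arcsin(p_z) ≈ -2.09°, λ = atan2(p_y, p_x) ≈ -154.98°.

≈ 2.1°S, 155.0°W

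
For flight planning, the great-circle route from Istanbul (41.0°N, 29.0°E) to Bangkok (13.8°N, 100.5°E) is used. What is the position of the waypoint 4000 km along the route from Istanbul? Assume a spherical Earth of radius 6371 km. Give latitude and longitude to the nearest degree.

The haversine formula gives a central angle δ ≈ 1.171 rad (67.1°) between the endpoints. The total great-circle distance is δ·R ≈ 1.171 × 6371 ≈ 7462 km, so the target fraction is f = 4000/7462 ≈ 0.536.
Interpolate at f ≈ 0.536 with slerp weights a = sin((1−f)δ)/sin δ ≈ 0.561, b = sin(fδ)/sin δ ≈ 0.638.
p = a·p₁ + b·p₂ ≈ (0.258, 0.814, 0.520); φ = arcsin(p_z) ≈ 31.35°, λ = atan2(p_y, p_x) ≈ 72.44°.

≈ 31°N, 72°E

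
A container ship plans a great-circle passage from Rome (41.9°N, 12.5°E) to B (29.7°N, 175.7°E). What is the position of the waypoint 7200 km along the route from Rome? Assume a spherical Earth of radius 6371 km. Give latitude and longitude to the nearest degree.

The haversine formula gives a central angle δ ≈ 1.863 rad (106.7°) between the endpoints. The total great-circle distance is δ·R ≈ 1.863 × 6371 ≈ 11869 km, so the target fraction is f = 7200/11869 ≈ 0.607.
Interpolate at f ≈ 0.607 with slerp weights a = sin((1−f)δ)/sin δ ≈ 0.699, b = sin(fδ)/sin δ ≈ 0.944.
p = a·p₁ + b·p₂ ≈ (-0.310, 0.174, 0.935); φ = arcsin(p_z) ≈ 69.15°, λ = atan2(p_y, p_x) ≈ 150.72°.

≈ (69°N, 151°E)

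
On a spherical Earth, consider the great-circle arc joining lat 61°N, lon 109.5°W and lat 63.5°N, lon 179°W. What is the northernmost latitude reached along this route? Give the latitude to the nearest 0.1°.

The great circle lies in the plane with unit normal n̂ = (p₁ × p₂)/|p₁ × p₂|.
Here n̂_z ≈ -0.395; the vertex latitude is φ_max = arccos|n̂_z| ≈ 66.7°.
Check via Clairaut: cos φ_max = |cos φ₁| · sin C = cos(61.0°)·sin(54.6°) ≈ 0.395, again giving ≈ 66.7°.

≈ 66.7°N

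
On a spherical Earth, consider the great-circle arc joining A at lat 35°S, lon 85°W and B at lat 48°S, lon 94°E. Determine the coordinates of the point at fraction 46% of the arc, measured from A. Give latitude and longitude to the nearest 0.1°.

≈ lat 79.6°S, lon 82.4°W

Write both endpoints as unit vectors p₁, p₂ with components (cos φ cos λ, cos φ sin λ, sin φ).
The central angle between the endpoints is δ = arccos(p₁·p₂) ≈ 1.693 rad (97.0°).
Interpolate at f = 0.46 with slerp weights a = sin((1−f)δ)/sin δ ≈ 0.798, b = sin(fδ)/sin δ ≈ 0.708.
p = a·p₁ + b·p₂ ≈ (0.024, -0.179, -0.984); φ = arcsin(p_z) ≈ -79.61°, λ = atan2(p_y, p_x) ≈ -82.37°.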